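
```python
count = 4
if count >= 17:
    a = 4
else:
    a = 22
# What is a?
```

Answer: 22

Derivation:
Trace (tracking a):
count = 4  # -> count = 4
if count >= 17:  # condition is False
else:
    a = 22  # -> a = 22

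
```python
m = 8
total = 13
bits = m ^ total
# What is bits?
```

Trace (tracking bits):
m = 8  # -> m = 8
total = 13  # -> total = 13
bits = m ^ total  # -> bits = 5

Answer: 5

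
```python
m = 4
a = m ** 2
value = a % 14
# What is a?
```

Trace (tracking a):
m = 4  # -> m = 4
a = m ** 2  # -> a = 16
value = a % 14  # -> value = 2

Answer: 16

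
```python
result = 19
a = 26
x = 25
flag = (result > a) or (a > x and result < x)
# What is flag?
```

Answer: True

Derivation:
Trace (tracking flag):
result = 19  # -> result = 19
a = 26  # -> a = 26
x = 25  # -> x = 25
flag = result > a or (a > x and result < x)  # -> flag = True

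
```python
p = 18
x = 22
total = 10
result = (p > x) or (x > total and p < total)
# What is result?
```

Answer: False

Derivation:
Trace (tracking result):
p = 18  # -> p = 18
x = 22  # -> x = 22
total = 10  # -> total = 10
result = p > x or (x > total and p < total)  # -> result = False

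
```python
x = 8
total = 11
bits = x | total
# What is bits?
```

Trace (tracking bits):
x = 8  # -> x = 8
total = 11  # -> total = 11
bits = x | total  # -> bits = 11

Answer: 11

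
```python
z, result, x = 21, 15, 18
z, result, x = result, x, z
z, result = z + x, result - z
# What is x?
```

Answer: 21

Derivation:
Trace (tracking x):
z, result, x = (21, 15, 18)  # -> z = 21, result = 15, x = 18
z, result, x = (result, x, z)  # -> z = 15, result = 18, x = 21
z, result = (z + x, result - z)  # -> z = 36, result = 3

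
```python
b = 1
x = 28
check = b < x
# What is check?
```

Trace (tracking check):
b = 1  # -> b = 1
x = 28  # -> x = 28
check = b < x  # -> check = True

Answer: True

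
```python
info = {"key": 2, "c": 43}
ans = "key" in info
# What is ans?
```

Trace (tracking ans):
info = {'key': 2, 'c': 43}  # -> info = {'key': 2, 'c': 43}
ans = 'key' in info  # -> ans = True

Answer: True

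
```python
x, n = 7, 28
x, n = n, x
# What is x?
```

Trace (tracking x):
x, n = (7, 28)  # -> x = 7, n = 28
x, n = (n, x)  # -> x = 28, n = 7

Answer: 28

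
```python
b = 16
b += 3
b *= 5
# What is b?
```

Answer: 95

Derivation:
Trace (tracking b):
b = 16  # -> b = 16
b += 3  # -> b = 19
b *= 5  # -> b = 95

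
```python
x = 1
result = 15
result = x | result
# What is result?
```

Answer: 15

Derivation:
Trace (tracking result):
x = 1  # -> x = 1
result = 15  # -> result = 15
result = x | result  # -> result = 15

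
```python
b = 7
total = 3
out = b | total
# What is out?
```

Answer: 7

Derivation:
Trace (tracking out):
b = 7  # -> b = 7
total = 3  # -> total = 3
out = b | total  # -> out = 7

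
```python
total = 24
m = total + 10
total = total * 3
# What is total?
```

Answer: 72

Derivation:
Trace (tracking total):
total = 24  # -> total = 24
m = total + 10  # -> m = 34
total = total * 3  # -> total = 72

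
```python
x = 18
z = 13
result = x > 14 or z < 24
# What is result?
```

Trace (tracking result):
x = 18  # -> x = 18
z = 13  # -> z = 13
result = x > 14 or z < 24  # -> result = True

Answer: True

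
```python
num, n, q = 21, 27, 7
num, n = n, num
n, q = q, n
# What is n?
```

Trace (tracking n):
num, n, q = (21, 27, 7)  # -> num = 21, n = 27, q = 7
num, n = (n, num)  # -> num = 27, n = 21
n, q = (q, n)  # -> n = 7, q = 21

Answer: 7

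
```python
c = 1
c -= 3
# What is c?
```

Trace (tracking c):
c = 1  # -> c = 1
c -= 3  # -> c = -2

Answer: -2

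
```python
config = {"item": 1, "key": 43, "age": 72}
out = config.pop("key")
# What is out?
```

Trace (tracking out):
config = {'item': 1, 'key': 43, 'age': 72}  # -> config = {'item': 1, 'key': 43, 'age': 72}
out = config.pop('key')  # -> out = 43

Answer: 43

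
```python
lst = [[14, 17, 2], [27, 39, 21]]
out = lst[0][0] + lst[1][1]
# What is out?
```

Answer: 53

Derivation:
Trace (tracking out):
lst = [[14, 17, 2], [27, 39, 21]]  # -> lst = [[14, 17, 2], [27, 39, 21]]
out = lst[0][0] + lst[1][1]  # -> out = 53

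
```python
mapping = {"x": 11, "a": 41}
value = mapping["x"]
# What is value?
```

Answer: 11

Derivation:
Trace (tracking value):
mapping = {'x': 11, 'a': 41}  # -> mapping = {'x': 11, 'a': 41}
value = mapping['x']  # -> value = 11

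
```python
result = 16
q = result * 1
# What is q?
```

Trace (tracking q):
result = 16  # -> result = 16
q = result * 1  # -> q = 16

Answer: 16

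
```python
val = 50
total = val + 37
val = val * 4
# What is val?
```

Trace (tracking val):
val = 50  # -> val = 50
total = val + 37  # -> total = 87
val = val * 4  # -> val = 200

Answer: 200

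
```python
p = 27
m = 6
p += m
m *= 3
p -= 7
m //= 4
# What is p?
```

Answer: 26

Derivation:
Trace (tracking p):
p = 27  # -> p = 27
m = 6  # -> m = 6
p += m  # -> p = 33
m *= 3  # -> m = 18
p -= 7  # -> p = 26
m //= 4  # -> m = 4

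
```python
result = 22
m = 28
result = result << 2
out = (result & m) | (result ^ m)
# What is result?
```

Answer: 88

Derivation:
Trace (tracking result):
result = 22  # -> result = 22
m = 28  # -> m = 28
result = result << 2  # -> result = 88
out = result & m | result ^ m  # -> out = 92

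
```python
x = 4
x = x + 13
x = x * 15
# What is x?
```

Trace (tracking x):
x = 4  # -> x = 4
x = x + 13  # -> x = 17
x = x * 15  # -> x = 255

Answer: 255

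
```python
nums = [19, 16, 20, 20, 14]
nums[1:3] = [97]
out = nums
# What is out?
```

Answer: [19, 97, 20, 14]

Derivation:
Trace (tracking out):
nums = [19, 16, 20, 20, 14]  # -> nums = [19, 16, 20, 20, 14]
nums[1:3] = [97]  # -> nums = [19, 97, 20, 14]
out = nums  # -> out = [19, 97, 20, 14]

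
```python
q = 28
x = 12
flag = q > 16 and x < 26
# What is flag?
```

Trace (tracking flag):
q = 28  # -> q = 28
x = 12  # -> x = 12
flag = q > 16 and x < 26  # -> flag = True

Answer: True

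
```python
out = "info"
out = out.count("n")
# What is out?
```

Trace (tracking out):
out = 'info'  # -> out = 'info'
out = out.count('n')  # -> out = 1

Answer: 1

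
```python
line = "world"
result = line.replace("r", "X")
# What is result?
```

Answer: 'woXld'

Derivation:
Trace (tracking result):
line = 'world'  # -> line = 'world'
result = line.replace('r', 'X')  # -> result = 'woXld'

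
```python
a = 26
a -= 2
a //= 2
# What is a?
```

Answer: 12

Derivation:
Trace (tracking a):
a = 26  # -> a = 26
a -= 2  # -> a = 24
a //= 2  # -> a = 12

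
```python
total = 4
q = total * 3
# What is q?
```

Answer: 12

Derivation:
Trace (tracking q):
total = 4  # -> total = 4
q = total * 3  # -> q = 12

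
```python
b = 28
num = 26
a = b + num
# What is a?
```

Trace (tracking a):
b = 28  # -> b = 28
num = 26  # -> num = 26
a = b + num  # -> a = 54

Answer: 54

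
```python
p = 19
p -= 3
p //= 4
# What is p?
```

Trace (tracking p):
p = 19  # -> p = 19
p -= 3  # -> p = 16
p //= 4  # -> p = 4

Answer: 4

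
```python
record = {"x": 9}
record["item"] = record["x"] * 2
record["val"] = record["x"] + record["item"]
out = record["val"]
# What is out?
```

Trace (tracking out):
record = {'x': 9}  # -> record = {'x': 9}
record['item'] = record['x'] * 2  # -> record = {'x': 9, 'item': 18}
record['val'] = record['x'] + record['item']  # -> record = {'x': 9, 'item': 18, 'val': 27}
out = record['val']  # -> out = 27

Answer: 27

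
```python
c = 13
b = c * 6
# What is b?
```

Trace (tracking b):
c = 13  # -> c = 13
b = c * 6  # -> b = 78

Answer: 78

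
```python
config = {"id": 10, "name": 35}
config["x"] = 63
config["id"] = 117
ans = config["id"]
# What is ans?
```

Trace (tracking ans):
config = {'id': 10, 'name': 35}  # -> config = {'id': 10, 'name': 35}
config['x'] = 63  # -> config = {'id': 10, 'name': 35, 'x': 63}
config['id'] = 117  # -> config = {'id': 117, 'name': 35, 'x': 63}
ans = config['id']  # -> ans = 117

Answer: 117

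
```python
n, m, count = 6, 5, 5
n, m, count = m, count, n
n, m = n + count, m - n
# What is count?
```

Trace (tracking count):
n, m, count = (6, 5, 5)  # -> n = 6, m = 5, count = 5
n, m, count = (m, count, n)  # -> n = 5, m = 5, count = 6
n, m = (n + count, m - n)  # -> n = 11, m = 0

Answer: 6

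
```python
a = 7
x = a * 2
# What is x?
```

Trace (tracking x):
a = 7  # -> a = 7
x = a * 2  # -> x = 14

Answer: 14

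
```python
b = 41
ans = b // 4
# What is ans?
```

Trace (tracking ans):
b = 41  # -> b = 41
ans = b // 4  # -> ans = 10

Answer: 10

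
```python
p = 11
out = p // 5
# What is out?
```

Answer: 2

Derivation:
Trace (tracking out):
p = 11  # -> p = 11
out = p // 5  # -> out = 2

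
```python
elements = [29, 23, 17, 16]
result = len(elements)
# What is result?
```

Trace (tracking result):
elements = [29, 23, 17, 16]  # -> elements = [29, 23, 17, 16]
result = len(elements)  # -> result = 4

Answer: 4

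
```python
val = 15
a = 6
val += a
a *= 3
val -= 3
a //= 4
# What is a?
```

Trace (tracking a):
val = 15  # -> val = 15
a = 6  # -> a = 6
val += a  # -> val = 21
a *= 3  # -> a = 18
val -= 3  # -> val = 18
a //= 4  # -> a = 4

Answer: 4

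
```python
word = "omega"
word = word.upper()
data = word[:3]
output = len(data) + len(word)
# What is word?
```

Answer: 'OMEGA'

Derivation:
Trace (tracking word):
word = 'omega'  # -> word = 'omega'
word = word.upper()  # -> word = 'OMEGA'
data = word[:3]  # -> data = 'OME'
output = len(data) + len(word)  # -> output = 8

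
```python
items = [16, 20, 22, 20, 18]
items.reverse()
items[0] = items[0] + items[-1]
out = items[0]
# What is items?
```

Answer: [34, 20, 22, 20, 16]

Derivation:
Trace (tracking items):
items = [16, 20, 22, 20, 18]  # -> items = [16, 20, 22, 20, 18]
items.reverse()  # -> items = [18, 20, 22, 20, 16]
items[0] = items[0] + items[-1]  # -> items = [34, 20, 22, 20, 16]
out = items[0]  # -> out = 34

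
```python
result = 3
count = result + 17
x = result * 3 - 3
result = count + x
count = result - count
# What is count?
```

Answer: 6

Derivation:
Trace (tracking count):
result = 3  # -> result = 3
count = result + 17  # -> count = 20
x = result * 3 - 3  # -> x = 6
result = count + x  # -> result = 26
count = result - count  # -> count = 6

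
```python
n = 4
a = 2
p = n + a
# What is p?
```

Trace (tracking p):
n = 4  # -> n = 4
a = 2  # -> a = 2
p = n + a  # -> p = 6

Answer: 6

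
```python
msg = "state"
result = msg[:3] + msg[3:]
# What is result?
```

Answer: 'state'

Derivation:
Trace (tracking result):
msg = 'state'  # -> msg = 'state'
result = msg[:3] + msg[3:]  # -> result = 'state'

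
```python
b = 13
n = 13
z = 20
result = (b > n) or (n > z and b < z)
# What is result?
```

Trace (tracking result):
b = 13  # -> b = 13
n = 13  # -> n = 13
z = 20  # -> z = 20
result = b > n or (n > z and b < z)  # -> result = False

Answer: False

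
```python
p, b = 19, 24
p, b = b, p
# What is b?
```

Answer: 19

Derivation:
Trace (tracking b):
p, b = (19, 24)  # -> p = 19, b = 24
p, b = (b, p)  # -> p = 24, b = 19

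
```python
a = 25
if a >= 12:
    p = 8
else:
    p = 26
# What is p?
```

Trace (tracking p):
a = 25  # -> a = 25
if a >= 12:  # condition is True
    p = 8  # -> p = 8

Answer: 8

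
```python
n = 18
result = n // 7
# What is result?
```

Answer: 2

Derivation:
Trace (tracking result):
n = 18  # -> n = 18
result = n // 7  # -> result = 2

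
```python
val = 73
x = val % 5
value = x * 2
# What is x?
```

Answer: 3

Derivation:
Trace (tracking x):
val = 73  # -> val = 73
x = val % 5  # -> x = 3
value = x * 2  # -> value = 6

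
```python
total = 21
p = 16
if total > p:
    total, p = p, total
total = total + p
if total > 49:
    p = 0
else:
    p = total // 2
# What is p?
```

Trace (tracking p):
total = 21  # -> total = 21
p = 16  # -> p = 16
if total > p:  # condition is True
    total, p = (p, total)  # -> total = 16, p = 21
total = total + p  # -> total = 37
if total > 49:  # condition is False
else:
    p = total // 2  # -> p = 18

Answer: 18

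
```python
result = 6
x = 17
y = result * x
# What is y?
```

Trace (tracking y):
result = 6  # -> result = 6
x = 17  # -> x = 17
y = result * x  # -> y = 102

Answer: 102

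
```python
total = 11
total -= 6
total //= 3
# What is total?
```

Trace (tracking total):
total = 11  # -> total = 11
total -= 6  # -> total = 5
total //= 3  # -> total = 1

Answer: 1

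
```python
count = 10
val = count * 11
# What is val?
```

Trace (tracking val):
count = 10  # -> count = 10
val = count * 11  # -> val = 110

Answer: 110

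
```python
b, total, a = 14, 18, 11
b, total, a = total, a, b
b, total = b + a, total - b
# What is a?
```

Answer: 14

Derivation:
Trace (tracking a):
b, total, a = (14, 18, 11)  # -> b = 14, total = 18, a = 11
b, total, a = (total, a, b)  # -> b = 18, total = 11, a = 14
b, total = (b + a, total - b)  # -> b = 32, total = -7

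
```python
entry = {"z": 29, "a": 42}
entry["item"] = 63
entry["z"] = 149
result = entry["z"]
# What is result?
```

Answer: 149

Derivation:
Trace (tracking result):
entry = {'z': 29, 'a': 42}  # -> entry = {'z': 29, 'a': 42}
entry['item'] = 63  # -> entry = {'z': 29, 'a': 42, 'item': 63}
entry['z'] = 149  # -> entry = {'z': 149, 'a': 42, 'item': 63}
result = entry['z']  # -> result = 149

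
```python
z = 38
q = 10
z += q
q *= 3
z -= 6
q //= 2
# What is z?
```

Answer: 42

Derivation:
Trace (tracking z):
z = 38  # -> z = 38
q = 10  # -> q = 10
z += q  # -> z = 48
q *= 3  # -> q = 30
z -= 6  # -> z = 42
q //= 2  # -> q = 15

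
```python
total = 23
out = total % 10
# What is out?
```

Trace (tracking out):
total = 23  # -> total = 23
out = total % 10  # -> out = 3

Answer: 3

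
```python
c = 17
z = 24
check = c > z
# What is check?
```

Answer: False

Derivation:
Trace (tracking check):
c = 17  # -> c = 17
z = 24  # -> z = 24
check = c > z  # -> check = False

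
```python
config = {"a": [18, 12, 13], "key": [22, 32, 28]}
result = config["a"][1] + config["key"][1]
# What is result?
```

Trace (tracking result):
config = {'a': [18, 12, 13], 'key': [22, 32, 28]}  # -> config = {'a': [18, 12, 13], 'key': [22, 32, 28]}
result = config['a'][1] + config['key'][1]  # -> result = 44

Answer: 44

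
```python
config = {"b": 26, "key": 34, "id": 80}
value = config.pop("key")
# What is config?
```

Answer: {'b': 26, 'id': 80}

Derivation:
Trace (tracking config):
config = {'b': 26, 'key': 34, 'id': 80}  # -> config = {'b': 26, 'key': 34, 'id': 80}
value = config.pop('key')  # -> value = 34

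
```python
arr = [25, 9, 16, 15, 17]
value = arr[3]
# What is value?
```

Answer: 15

Derivation:
Trace (tracking value):
arr = [25, 9, 16, 15, 17]  # -> arr = [25, 9, 16, 15, 17]
value = arr[3]  # -> value = 15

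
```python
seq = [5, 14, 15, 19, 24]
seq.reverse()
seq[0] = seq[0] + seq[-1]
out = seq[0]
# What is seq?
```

Trace (tracking seq):
seq = [5, 14, 15, 19, 24]  # -> seq = [5, 14, 15, 19, 24]
seq.reverse()  # -> seq = [24, 19, 15, 14, 5]
seq[0] = seq[0] + seq[-1]  # -> seq = [29, 19, 15, 14, 5]
out = seq[0]  # -> out = 29

Answer: [29, 19, 15, 14, 5]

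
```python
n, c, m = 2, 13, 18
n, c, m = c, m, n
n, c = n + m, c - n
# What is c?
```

Answer: 5

Derivation:
Trace (tracking c):
n, c, m = (2, 13, 18)  # -> n = 2, c = 13, m = 18
n, c, m = (c, m, n)  # -> n = 13, c = 18, m = 2
n, c = (n + m, c - n)  # -> n = 15, c = 5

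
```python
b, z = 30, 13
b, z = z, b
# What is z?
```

Trace (tracking z):
b, z = (30, 13)  # -> b = 30, z = 13
b, z = (z, b)  # -> b = 13, z = 30

Answer: 30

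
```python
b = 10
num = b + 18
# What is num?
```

Answer: 28

Derivation:
Trace (tracking num):
b = 10  # -> b = 10
num = b + 18  # -> num = 28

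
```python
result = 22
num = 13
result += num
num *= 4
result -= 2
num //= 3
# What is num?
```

Answer: 17

Derivation:
Trace (tracking num):
result = 22  # -> result = 22
num = 13  # -> num = 13
result += num  # -> result = 35
num *= 4  # -> num = 52
result -= 2  # -> result = 33
num //= 3  # -> num = 17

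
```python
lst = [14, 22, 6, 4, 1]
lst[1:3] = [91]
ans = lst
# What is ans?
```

Answer: [14, 91, 4, 1]

Derivation:
Trace (tracking ans):
lst = [14, 22, 6, 4, 1]  # -> lst = [14, 22, 6, 4, 1]
lst[1:3] = [91]  # -> lst = [14, 91, 4, 1]
ans = lst  # -> ans = [14, 91, 4, 1]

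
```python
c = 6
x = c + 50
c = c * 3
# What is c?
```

Trace (tracking c):
c = 6  # -> c = 6
x = c + 50  # -> x = 56
c = c * 3  # -> c = 18

Answer: 18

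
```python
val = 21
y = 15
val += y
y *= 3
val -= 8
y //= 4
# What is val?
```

Trace (tracking val):
val = 21  # -> val = 21
y = 15  # -> y = 15
val += y  # -> val = 36
y *= 3  # -> y = 45
val -= 8  # -> val = 28
y //= 4  # -> y = 11

Answer: 28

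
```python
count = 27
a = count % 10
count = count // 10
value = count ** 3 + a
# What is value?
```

Answer: 15

Derivation:
Trace (tracking value):
count = 27  # -> count = 27
a = count % 10  # -> a = 7
count = count // 10  # -> count = 2
value = count ** 3 + a  # -> value = 15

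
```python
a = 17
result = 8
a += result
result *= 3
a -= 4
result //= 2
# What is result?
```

Trace (tracking result):
a = 17  # -> a = 17
result = 8  # -> result = 8
a += result  # -> a = 25
result *= 3  # -> result = 24
a -= 4  # -> a = 21
result //= 2  # -> result = 12

Answer: 12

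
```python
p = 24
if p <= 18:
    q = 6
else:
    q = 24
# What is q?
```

Trace (tracking q):
p = 24  # -> p = 24
if p <= 18:  # condition is False
else:
    q = 24  # -> q = 24

Answer: 24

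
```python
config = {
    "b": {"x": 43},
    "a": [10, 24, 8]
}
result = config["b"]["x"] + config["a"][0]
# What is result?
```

Answer: 53

Derivation:
Trace (tracking result):
config = {'b': {'x': 43}, 'a': [10, 24, 8]}  # -> config = {'b': {'x': 43}, 'a': [10, 24, 8]}
result = config['b']['x'] + config['a'][0]  # -> result = 53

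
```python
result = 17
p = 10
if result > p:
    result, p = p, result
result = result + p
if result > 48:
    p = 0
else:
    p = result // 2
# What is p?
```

Answer: 13

Derivation:
Trace (tracking p):
result = 17  # -> result = 17
p = 10  # -> p = 10
if result > p:  # condition is True
    result, p = (p, result)  # -> result = 10, p = 17
result = result + p  # -> result = 27
if result > 48:  # condition is False
else:
    p = result // 2  # -> p = 13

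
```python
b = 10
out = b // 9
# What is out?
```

Answer: 1

Derivation:
Trace (tracking out):
b = 10  # -> b = 10
out = b // 9  # -> out = 1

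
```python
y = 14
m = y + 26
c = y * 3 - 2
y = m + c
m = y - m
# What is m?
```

Trace (tracking m):
y = 14  # -> y = 14
m = y + 26  # -> m = 40
c = y * 3 - 2  # -> c = 40
y = m + c  # -> y = 80
m = y - m  # -> m = 40

Answer: 40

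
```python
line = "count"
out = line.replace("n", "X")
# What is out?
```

Answer: 'couXt'

Derivation:
Trace (tracking out):
line = 'count'  # -> line = 'count'
out = line.replace('n', 'X')  # -> out = 'couXt'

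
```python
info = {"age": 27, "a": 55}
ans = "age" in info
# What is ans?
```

Answer: True

Derivation:
Trace (tracking ans):
info = {'age': 27, 'a': 55}  # -> info = {'age': 27, 'a': 55}
ans = 'age' in info  # -> ans = True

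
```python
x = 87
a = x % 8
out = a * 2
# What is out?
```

Answer: 14

Derivation:
Trace (tracking out):
x = 87  # -> x = 87
a = x % 8  # -> a = 7
out = a * 2  # -> out = 14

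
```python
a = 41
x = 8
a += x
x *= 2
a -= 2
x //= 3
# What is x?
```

Answer: 5

Derivation:
Trace (tracking x):
a = 41  # -> a = 41
x = 8  # -> x = 8
a += x  # -> a = 49
x *= 2  # -> x = 16
a -= 2  # -> a = 47
x //= 3  # -> x = 5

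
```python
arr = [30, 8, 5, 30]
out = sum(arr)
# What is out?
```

Trace (tracking out):
arr = [30, 8, 5, 30]  # -> arr = [30, 8, 5, 30]
out = sum(arr)  # -> out = 73

Answer: 73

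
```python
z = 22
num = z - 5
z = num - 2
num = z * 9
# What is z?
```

Trace (tracking z):
z = 22  # -> z = 22
num = z - 5  # -> num = 17
z = num - 2  # -> z = 15
num = z * 9  # -> num = 135

Answer: 15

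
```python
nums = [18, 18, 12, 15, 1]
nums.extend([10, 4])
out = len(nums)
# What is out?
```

Trace (tracking out):
nums = [18, 18, 12, 15, 1]  # -> nums = [18, 18, 12, 15, 1]
nums.extend([10, 4])  # -> nums = [18, 18, 12, 15, 1, 10, 4]
out = len(nums)  # -> out = 7

Answer: 7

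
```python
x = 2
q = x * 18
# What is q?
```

Answer: 36

Derivation:
Trace (tracking q):
x = 2  # -> x = 2
q = x * 18  # -> q = 36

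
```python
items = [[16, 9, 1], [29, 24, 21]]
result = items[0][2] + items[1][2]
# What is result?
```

Answer: 22

Derivation:
Trace (tracking result):
items = [[16, 9, 1], [29, 24, 21]]  # -> items = [[16, 9, 1], [29, 24, 21]]
result = items[0][2] + items[1][2]  # -> result = 22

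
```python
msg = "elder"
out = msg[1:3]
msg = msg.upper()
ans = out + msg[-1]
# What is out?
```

Answer: 'ld'

Derivation:
Trace (tracking out):
msg = 'elder'  # -> msg = 'elder'
out = msg[1:3]  # -> out = 'ld'
msg = msg.upper()  # -> msg = 'ELDER'
ans = out + msg[-1]  # -> ans = 'ldR'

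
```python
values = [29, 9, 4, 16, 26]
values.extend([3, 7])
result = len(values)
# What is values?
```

Answer: [29, 9, 4, 16, 26, 3, 7]

Derivation:
Trace (tracking values):
values = [29, 9, 4, 16, 26]  # -> values = [29, 9, 4, 16, 26]
values.extend([3, 7])  # -> values = [29, 9, 4, 16, 26, 3, 7]
result = len(values)  # -> result = 7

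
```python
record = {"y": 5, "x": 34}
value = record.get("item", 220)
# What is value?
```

Answer: 220

Derivation:
Trace (tracking value):
record = {'y': 5, 'x': 34}  # -> record = {'y': 5, 'x': 34}
value = record.get('item', 220)  # -> value = 220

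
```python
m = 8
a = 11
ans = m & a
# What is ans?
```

Answer: 8

Derivation:
Trace (tracking ans):
m = 8  # -> m = 8
a = 11  # -> a = 11
ans = m & a  # -> ans = 8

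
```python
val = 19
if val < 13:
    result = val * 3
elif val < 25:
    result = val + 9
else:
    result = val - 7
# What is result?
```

Trace (tracking result):
val = 19  # -> val = 19
if val < 13:  # condition is False
elif val < 25:  # condition is True
    result = val + 9  # -> result = 28

Answer: 28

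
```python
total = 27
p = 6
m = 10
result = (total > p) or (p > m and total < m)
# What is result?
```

Trace (tracking result):
total = 27  # -> total = 27
p = 6  # -> p = 6
m = 10  # -> m = 10
result = total > p or (p > m and total < m)  # -> result = True

Answer: True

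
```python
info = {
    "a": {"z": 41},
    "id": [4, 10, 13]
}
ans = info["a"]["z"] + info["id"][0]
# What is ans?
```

Trace (tracking ans):
info = {'a': {'z': 41}, 'id': [4, 10, 13]}  # -> info = {'a': {'z': 41}, 'id': [4, 10, 13]}
ans = info['a']['z'] + info['id'][0]  # -> ans = 45

Answer: 45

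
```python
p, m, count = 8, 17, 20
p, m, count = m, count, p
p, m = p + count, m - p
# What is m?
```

Trace (tracking m):
p, m, count = (8, 17, 20)  # -> p = 8, m = 17, count = 20
p, m, count = (m, count, p)  # -> p = 17, m = 20, count = 8
p, m = (p + count, m - p)  # -> p = 25, m = 3

Answer: 3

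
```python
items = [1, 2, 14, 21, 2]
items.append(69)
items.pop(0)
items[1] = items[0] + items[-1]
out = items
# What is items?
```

Answer: [2, 71, 21, 2, 69]

Derivation:
Trace (tracking items):
items = [1, 2, 14, 21, 2]  # -> items = [1, 2, 14, 21, 2]
items.append(69)  # -> items = [1, 2, 14, 21, 2, 69]
items.pop(0)  # -> items = [2, 14, 21, 2, 69]
items[1] = items[0] + items[-1]  # -> items = [2, 71, 21, 2, 69]
out = items  # -> out = [2, 71, 21, 2, 69]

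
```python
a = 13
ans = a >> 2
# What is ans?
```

Answer: 3

Derivation:
Trace (tracking ans):
a = 13  # -> a = 13
ans = a >> 2  # -> ans = 3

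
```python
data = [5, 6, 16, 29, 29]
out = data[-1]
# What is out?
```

Answer: 29

Derivation:
Trace (tracking out):
data = [5, 6, 16, 29, 29]  # -> data = [5, 6, 16, 29, 29]
out = data[-1]  # -> out = 29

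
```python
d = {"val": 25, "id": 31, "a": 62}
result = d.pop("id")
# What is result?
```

Answer: 31

Derivation:
Trace (tracking result):
d = {'val': 25, 'id': 31, 'a': 62}  # -> d = {'val': 25, 'id': 31, 'a': 62}
result = d.pop('id')  # -> result = 31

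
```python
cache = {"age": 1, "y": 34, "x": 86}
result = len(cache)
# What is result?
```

Answer: 3

Derivation:
Trace (tracking result):
cache = {'age': 1, 'y': 34, 'x': 86}  # -> cache = {'age': 1, 'y': 34, 'x': 86}
result = len(cache)  # -> result = 3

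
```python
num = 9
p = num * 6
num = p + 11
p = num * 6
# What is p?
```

Trace (tracking p):
num = 9  # -> num = 9
p = num * 6  # -> p = 54
num = p + 11  # -> num = 65
p = num * 6  # -> p = 390

Answer: 390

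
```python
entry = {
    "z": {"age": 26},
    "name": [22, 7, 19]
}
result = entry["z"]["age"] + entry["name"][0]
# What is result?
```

Answer: 48

Derivation:
Trace (tracking result):
entry = {'z': {'age': 26}, 'name': [22, 7, 19]}  # -> entry = {'z': {'age': 26}, 'name': [22, 7, 19]}
result = entry['z']['age'] + entry['name'][0]  # -> result = 48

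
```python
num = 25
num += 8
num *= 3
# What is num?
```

Answer: 99

Derivation:
Trace (tracking num):
num = 25  # -> num = 25
num += 8  # -> num = 33
num *= 3  # -> num = 99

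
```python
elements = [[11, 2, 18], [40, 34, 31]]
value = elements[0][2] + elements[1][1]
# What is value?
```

Trace (tracking value):
elements = [[11, 2, 18], [40, 34, 31]]  # -> elements = [[11, 2, 18], [40, 34, 31]]
value = elements[0][2] + elements[1][1]  # -> value = 52

Answer: 52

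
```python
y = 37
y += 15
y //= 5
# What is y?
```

Answer: 10

Derivation:
Trace (tracking y):
y = 37  # -> y = 37
y += 15  # -> y = 52
y //= 5  # -> y = 10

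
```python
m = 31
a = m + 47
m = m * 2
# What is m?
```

Trace (tracking m):
m = 31  # -> m = 31
a = m + 47  # -> a = 78
m = m * 2  # -> m = 62

Answer: 62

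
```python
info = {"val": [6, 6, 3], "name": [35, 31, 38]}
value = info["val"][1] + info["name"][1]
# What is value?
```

Trace (tracking value):
info = {'val': [6, 6, 3], 'name': [35, 31, 38]}  # -> info = {'val': [6, 6, 3], 'name': [35, 31, 38]}
value = info['val'][1] + info['name'][1]  # -> value = 37

Answer: 37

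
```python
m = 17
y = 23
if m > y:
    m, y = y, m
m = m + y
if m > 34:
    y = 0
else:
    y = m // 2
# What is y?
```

Answer: 0

Derivation:
Trace (tracking y):
m = 17  # -> m = 17
y = 23  # -> y = 23
if m > y:  # condition is False
m = m + y  # -> m = 40
if m > 34:  # condition is True
    y = 0  # -> y = 0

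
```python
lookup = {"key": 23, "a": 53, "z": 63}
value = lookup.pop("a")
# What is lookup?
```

Answer: {'key': 23, 'z': 63}

Derivation:
Trace (tracking lookup):
lookup = {'key': 23, 'a': 53, 'z': 63}  # -> lookup = {'key': 23, 'a': 53, 'z': 63}
value = lookup.pop('a')  # -> value = 53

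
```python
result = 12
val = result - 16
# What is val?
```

Answer: -4

Derivation:
Trace (tracking val):
result = 12  # -> result = 12
val = result - 16  # -> val = -4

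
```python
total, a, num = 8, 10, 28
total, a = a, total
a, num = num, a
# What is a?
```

Trace (tracking a):
total, a, num = (8, 10, 28)  # -> total = 8, a = 10, num = 28
total, a = (a, total)  # -> total = 10, a = 8
a, num = (num, a)  # -> a = 28, num = 8

Answer: 28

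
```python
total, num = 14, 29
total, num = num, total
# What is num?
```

Answer: 14

Derivation:
Trace (tracking num):
total, num = (14, 29)  # -> total = 14, num = 29
total, num = (num, total)  # -> total = 29, num = 14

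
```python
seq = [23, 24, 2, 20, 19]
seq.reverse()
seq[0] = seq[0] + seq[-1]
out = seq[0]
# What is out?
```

Answer: 42

Derivation:
Trace (tracking out):
seq = [23, 24, 2, 20, 19]  # -> seq = [23, 24, 2, 20, 19]
seq.reverse()  # -> seq = [19, 20, 2, 24, 23]
seq[0] = seq[0] + seq[-1]  # -> seq = [42, 20, 2, 24, 23]
out = seq[0]  # -> out = 42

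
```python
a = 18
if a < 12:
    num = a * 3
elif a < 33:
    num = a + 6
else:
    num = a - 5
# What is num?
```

Trace (tracking num):
a = 18  # -> a = 18
if a < 12:  # condition is False
elif a < 33:  # condition is True
    num = a + 6  # -> num = 24

Answer: 24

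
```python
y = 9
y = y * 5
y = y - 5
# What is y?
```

Trace (tracking y):
y = 9  # -> y = 9
y = y * 5  # -> y = 45
y = y - 5  # -> y = 40

Answer: 40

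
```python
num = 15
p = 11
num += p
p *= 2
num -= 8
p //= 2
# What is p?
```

Answer: 11

Derivation:
Trace (tracking p):
num = 15  # -> num = 15
p = 11  # -> p = 11
num += p  # -> num = 26
p *= 2  # -> p = 22
num -= 8  # -> num = 18
p //= 2  # -> p = 11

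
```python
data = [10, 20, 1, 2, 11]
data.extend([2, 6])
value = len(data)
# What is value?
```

Trace (tracking value):
data = [10, 20, 1, 2, 11]  # -> data = [10, 20, 1, 2, 11]
data.extend([2, 6])  # -> data = [10, 20, 1, 2, 11, 2, 6]
value = len(data)  # -> value = 7

Answer: 7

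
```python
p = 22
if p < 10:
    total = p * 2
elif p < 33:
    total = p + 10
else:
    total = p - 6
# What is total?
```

Answer: 32

Derivation:
Trace (tracking total):
p = 22  # -> p = 22
if p < 10:  # condition is False
elif p < 33:  # condition is True
    total = p + 10  # -> total = 32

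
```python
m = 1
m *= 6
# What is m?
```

Trace (tracking m):
m = 1  # -> m = 1
m *= 6  # -> m = 6

Answer: 6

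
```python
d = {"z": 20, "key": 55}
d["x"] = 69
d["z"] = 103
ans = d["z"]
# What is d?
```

Answer: {'z': 103, 'key': 55, 'x': 69}

Derivation:
Trace (tracking d):
d = {'z': 20, 'key': 55}  # -> d = {'z': 20, 'key': 55}
d['x'] = 69  # -> d = {'z': 20, 'key': 55, 'x': 69}
d['z'] = 103  # -> d = {'z': 103, 'key': 55, 'x': 69}
ans = d['z']  # -> ans = 103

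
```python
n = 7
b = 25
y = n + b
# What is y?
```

Answer: 32

Derivation:
Trace (tracking y):
n = 7  # -> n = 7
b = 25  # -> b = 25
y = n + b  # -> y = 32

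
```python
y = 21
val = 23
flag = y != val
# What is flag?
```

Answer: True

Derivation:
Trace (tracking flag):
y = 21  # -> y = 21
val = 23  # -> val = 23
flag = y != val  # -> flag = True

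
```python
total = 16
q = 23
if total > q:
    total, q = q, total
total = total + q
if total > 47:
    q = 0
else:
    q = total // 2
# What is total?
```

Trace (tracking total):
total = 16  # -> total = 16
q = 23  # -> q = 23
if total > q:  # condition is False
total = total + q  # -> total = 39
if total > 47:  # condition is False
else:
    q = total // 2  # -> q = 19

Answer: 39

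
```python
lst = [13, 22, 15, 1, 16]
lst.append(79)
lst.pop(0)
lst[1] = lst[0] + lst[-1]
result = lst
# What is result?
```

Trace (tracking result):
lst = [13, 22, 15, 1, 16]  # -> lst = [13, 22, 15, 1, 16]
lst.append(79)  # -> lst = [13, 22, 15, 1, 16, 79]
lst.pop(0)  # -> lst = [22, 15, 1, 16, 79]
lst[1] = lst[0] + lst[-1]  # -> lst = [22, 101, 1, 16, 79]
result = lst  # -> result = [22, 101, 1, 16, 79]

Answer: [22, 101, 1, 16, 79]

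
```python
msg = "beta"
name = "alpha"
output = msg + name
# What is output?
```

Trace (tracking output):
msg = 'beta'  # -> msg = 'beta'
name = 'alpha'  # -> name = 'alpha'
output = msg + name  # -> output = 'betaalpha'

Answer: 'betaalpha'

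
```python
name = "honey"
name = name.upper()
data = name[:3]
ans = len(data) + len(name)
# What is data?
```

Trace (tracking data):
name = 'honey'  # -> name = 'honey'
name = name.upper()  # -> name = 'HONEY'
data = name[:3]  # -> data = 'HON'
ans = len(data) + len(name)  # -> ans = 8

Answer: 'HON'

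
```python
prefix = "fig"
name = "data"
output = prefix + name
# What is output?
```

Answer: 'figdata'

Derivation:
Trace (tracking output):
prefix = 'fig'  # -> prefix = 'fig'
name = 'data'  # -> name = 'data'
output = prefix + name  # -> output = 'figdata'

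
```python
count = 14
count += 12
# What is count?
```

Trace (tracking count):
count = 14  # -> count = 14
count += 12  # -> count = 26

Answer: 26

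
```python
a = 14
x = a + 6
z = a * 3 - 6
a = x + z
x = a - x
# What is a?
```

Answer: 56

Derivation:
Trace (tracking a):
a = 14  # -> a = 14
x = a + 6  # -> x = 20
z = a * 3 - 6  # -> z = 36
a = x + z  # -> a = 56
x = a - x  # -> x = 36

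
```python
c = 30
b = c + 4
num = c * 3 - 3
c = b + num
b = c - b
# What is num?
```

Answer: 87

Derivation:
Trace (tracking num):
c = 30  # -> c = 30
b = c + 4  # -> b = 34
num = c * 3 - 3  # -> num = 87
c = b + num  # -> c = 121
b = c - b  # -> b = 87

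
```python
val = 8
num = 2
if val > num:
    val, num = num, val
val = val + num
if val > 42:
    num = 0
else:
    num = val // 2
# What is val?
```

Answer: 10

Derivation:
Trace (tracking val):
val = 8  # -> val = 8
num = 2  # -> num = 2
if val > num:  # condition is True
    val, num = (num, val)  # -> val = 2, num = 8
val = val + num  # -> val = 10
if val > 42:  # condition is False
else:
    num = val // 2  # -> num = 5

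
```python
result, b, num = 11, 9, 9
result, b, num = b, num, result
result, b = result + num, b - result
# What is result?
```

Trace (tracking result):
result, b, num = (11, 9, 9)  # -> result = 11, b = 9, num = 9
result, b, num = (b, num, result)  # -> result = 9, b = 9, num = 11
result, b = (result + num, b - result)  # -> result = 20, b = 0

Answer: 20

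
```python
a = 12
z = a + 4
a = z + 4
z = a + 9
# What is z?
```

Trace (tracking z):
a = 12  # -> a = 12
z = a + 4  # -> z = 16
a = z + 4  # -> a = 20
z = a + 9  # -> z = 29

Answer: 29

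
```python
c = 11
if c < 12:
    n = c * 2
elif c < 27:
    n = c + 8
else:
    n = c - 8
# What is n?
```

Answer: 22

Derivation:
Trace (tracking n):
c = 11  # -> c = 11
if c < 12:  # condition is True
    n = c * 2  # -> n = 22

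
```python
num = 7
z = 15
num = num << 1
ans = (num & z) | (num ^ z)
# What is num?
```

Answer: 14

Derivation:
Trace (tracking num):
num = 7  # -> num = 7
z = 15  # -> z = 15
num = num << 1  # -> num = 14
ans = num & z | num ^ z  # -> ans = 15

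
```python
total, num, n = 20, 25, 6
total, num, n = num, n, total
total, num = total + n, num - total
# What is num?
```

Trace (tracking num):
total, num, n = (20, 25, 6)  # -> total = 20, num = 25, n = 6
total, num, n = (num, n, total)  # -> total = 25, num = 6, n = 20
total, num = (total + n, num - total)  # -> total = 45, num = -19

Answer: -19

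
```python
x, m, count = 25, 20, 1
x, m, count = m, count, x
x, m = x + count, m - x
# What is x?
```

Answer: 45

Derivation:
Trace (tracking x):
x, m, count = (25, 20, 1)  # -> x = 25, m = 20, count = 1
x, m, count = (m, count, x)  # -> x = 20, m = 1, count = 25
x, m = (x + count, m - x)  # -> x = 45, m = -19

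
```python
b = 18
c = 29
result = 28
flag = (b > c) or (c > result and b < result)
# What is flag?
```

Answer: True

Derivation:
Trace (tracking flag):
b = 18  # -> b = 18
c = 29  # -> c = 29
result = 28  # -> result = 28
flag = b > c or (c > result and b < result)  # -> flag = True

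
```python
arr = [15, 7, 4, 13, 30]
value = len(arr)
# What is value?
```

Answer: 5

Derivation:
Trace (tracking value):
arr = [15, 7, 4, 13, 30]  # -> arr = [15, 7, 4, 13, 30]
value = len(arr)  # -> value = 5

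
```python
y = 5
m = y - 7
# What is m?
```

Trace (tracking m):
y = 5  # -> y = 5
m = y - 7  # -> m = -2

Answer: -2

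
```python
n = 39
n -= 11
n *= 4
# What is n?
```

Answer: 112

Derivation:
Trace (tracking n):
n = 39  # -> n = 39
n -= 11  # -> n = 28
n *= 4  # -> n = 112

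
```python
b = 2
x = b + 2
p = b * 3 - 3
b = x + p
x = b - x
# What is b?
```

Trace (tracking b):
b = 2  # -> b = 2
x = b + 2  # -> x = 4
p = b * 3 - 3  # -> p = 3
b = x + p  # -> b = 7
x = b - x  # -> x = 3

Answer: 7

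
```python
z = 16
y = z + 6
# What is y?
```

Trace (tracking y):
z = 16  # -> z = 16
y = z + 6  # -> y = 22

Answer: 22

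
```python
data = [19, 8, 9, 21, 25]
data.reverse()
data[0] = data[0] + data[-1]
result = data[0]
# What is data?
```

Answer: [44, 21, 9, 8, 19]

Derivation:
Trace (tracking data):
data = [19, 8, 9, 21, 25]  # -> data = [19, 8, 9, 21, 25]
data.reverse()  # -> data = [25, 21, 9, 8, 19]
data[0] = data[0] + data[-1]  # -> data = [44, 21, 9, 8, 19]
result = data[0]  # -> result = 44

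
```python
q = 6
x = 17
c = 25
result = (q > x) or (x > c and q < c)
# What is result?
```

Answer: False

Derivation:
Trace (tracking result):
q = 6  # -> q = 6
x = 17  # -> x = 17
c = 25  # -> c = 25
result = q > x or (x > c and q < c)  # -> result = False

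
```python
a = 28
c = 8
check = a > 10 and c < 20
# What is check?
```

Answer: True

Derivation:
Trace (tracking check):
a = 28  # -> a = 28
c = 8  # -> c = 8
check = a > 10 and c < 20  # -> check = True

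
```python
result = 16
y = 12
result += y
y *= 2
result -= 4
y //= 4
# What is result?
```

Trace (tracking result):
result = 16  # -> result = 16
y = 12  # -> y = 12
result += y  # -> result = 28
y *= 2  # -> y = 24
result -= 4  # -> result = 24
y //= 4  # -> y = 6

Answer: 24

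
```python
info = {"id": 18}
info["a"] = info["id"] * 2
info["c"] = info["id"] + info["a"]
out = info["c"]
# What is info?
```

Answer: {'id': 18, 'a': 36, 'c': 54}

Derivation:
Trace (tracking info):
info = {'id': 18}  # -> info = {'id': 18}
info['a'] = info['id'] * 2  # -> info = {'id': 18, 'a': 36}
info['c'] = info['id'] + info['a']  # -> info = {'id': 18, 'a': 36, 'c': 54}
out = info['c']  # -> out = 54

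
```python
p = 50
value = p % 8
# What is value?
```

Trace (tracking value):
p = 50  # -> p = 50
value = p % 8  # -> value = 2

Answer: 2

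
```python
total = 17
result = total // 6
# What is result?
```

Trace (tracking result):
total = 17  # -> total = 17
result = total // 6  # -> result = 2

Answer: 2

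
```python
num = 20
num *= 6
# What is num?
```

Answer: 120

Derivation:
Trace (tracking num):
num = 20  # -> num = 20
num *= 6  # -> num = 120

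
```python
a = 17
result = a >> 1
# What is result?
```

Trace (tracking result):
a = 17  # -> a = 17
result = a >> 1  # -> result = 8

Answer: 8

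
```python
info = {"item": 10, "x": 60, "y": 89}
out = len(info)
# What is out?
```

Trace (tracking out):
info = {'item': 10, 'x': 60, 'y': 89}  # -> info = {'item': 10, 'x': 60, 'y': 89}
out = len(info)  # -> out = 3

Answer: 3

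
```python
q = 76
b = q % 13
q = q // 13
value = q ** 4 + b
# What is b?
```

Trace (tracking b):
q = 76  # -> q = 76
b = q % 13  # -> b = 11
q = q // 13  # -> q = 5
value = q ** 4 + b  # -> value = 636

Answer: 11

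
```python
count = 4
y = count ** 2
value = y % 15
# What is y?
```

Answer: 16

Derivation:
Trace (tracking y):
count = 4  # -> count = 4
y = count ** 2  # -> y = 16
value = y % 15  # -> value = 1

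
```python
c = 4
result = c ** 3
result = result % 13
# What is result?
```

Trace (tracking result):
c = 4  # -> c = 4
result = c ** 3  # -> result = 64
result = result % 13  # -> result = 12

Answer: 12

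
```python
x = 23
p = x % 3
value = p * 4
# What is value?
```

Trace (tracking value):
x = 23  # -> x = 23
p = x % 3  # -> p = 2
value = p * 4  # -> value = 8

Answer: 8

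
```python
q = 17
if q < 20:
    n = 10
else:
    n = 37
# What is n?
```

Answer: 10

Derivation:
Trace (tracking n):
q = 17  # -> q = 17
if q < 20:  # condition is True
    n = 10  # -> n = 10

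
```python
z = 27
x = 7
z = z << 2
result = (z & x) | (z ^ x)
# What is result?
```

Trace (tracking result):
z = 27  # -> z = 27
x = 7  # -> x = 7
z = z << 2  # -> z = 108
result = z & x | z ^ x  # -> result = 111

Answer: 111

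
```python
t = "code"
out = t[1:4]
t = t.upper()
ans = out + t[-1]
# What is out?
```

Trace (tracking out):
t = 'code'  # -> t = 'code'
out = t[1:4]  # -> out = 'ode'
t = t.upper()  # -> t = 'CODE'
ans = out + t[-1]  # -> ans = 'odeE'

Answer: 'ode'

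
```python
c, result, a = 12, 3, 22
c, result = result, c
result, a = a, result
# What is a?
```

Answer: 12

Derivation:
Trace (tracking a):
c, result, a = (12, 3, 22)  # -> c = 12, result = 3, a = 22
c, result = (result, c)  # -> c = 3, result = 12
result, a = (a, result)  # -> result = 22, a = 12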